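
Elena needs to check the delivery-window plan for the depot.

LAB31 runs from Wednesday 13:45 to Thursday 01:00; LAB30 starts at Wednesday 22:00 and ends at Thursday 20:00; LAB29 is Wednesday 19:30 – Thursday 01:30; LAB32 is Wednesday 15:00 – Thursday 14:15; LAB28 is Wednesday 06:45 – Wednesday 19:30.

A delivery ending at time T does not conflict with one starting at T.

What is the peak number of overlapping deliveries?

4

Walk through starts and ends in time order (an end at T is processed before a start at T):
Wednesday 06:45 start LAB28 → 1
Wednesday 13:45 start LAB31 → 2
Wednesday 15:00 start LAB32 → 3
Wednesday 19:30 end LAB28 → 2
Wednesday 19:30 start LAB29 → 3
Wednesday 22:00 start LAB30 → 4
Thursday 01:00 end LAB31 → 3
Thursday 01:30 end LAB29 → 2
Thursday 14:15 end LAB32 → 1
Thursday 20:00 end LAB30 → 0
Peak is 4, at Wednesday 22:00 (LAB29, LAB30, LAB31, LAB32).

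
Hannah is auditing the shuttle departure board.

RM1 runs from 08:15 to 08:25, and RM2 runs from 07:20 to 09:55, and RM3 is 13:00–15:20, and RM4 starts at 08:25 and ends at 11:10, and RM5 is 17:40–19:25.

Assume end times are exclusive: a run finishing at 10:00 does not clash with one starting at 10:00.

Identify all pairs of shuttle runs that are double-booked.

Sorted by start: RM2, RM1, RM4, RM3, RM5.
RM1 starts before RM2 ends → RM2 and RM1 overlap.
RM4 starts before RM2 ends → RM2 and RM4 overlap.
RM3 starts after RM2 ends, so nothing later overlaps RM2 either.
RM4 starts exactly when RM1 ends (back-to-back, no overlap), so nothing later overlaps RM1 either.
RM3 starts after RM4 ends, so nothing later overlaps RM4 either.
RM5 starts after RM3 ends.

RM1 & RM2, RM2 & RM4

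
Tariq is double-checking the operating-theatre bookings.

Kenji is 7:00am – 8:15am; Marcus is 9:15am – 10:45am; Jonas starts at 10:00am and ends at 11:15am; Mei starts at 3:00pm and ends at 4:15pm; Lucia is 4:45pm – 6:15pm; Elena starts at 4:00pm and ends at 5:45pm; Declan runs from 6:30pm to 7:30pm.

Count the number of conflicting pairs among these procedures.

Two intervals overlap when each starts before the other ends.
Sorted by start: Kenji, Marcus, Jonas, Mei, Elena, Lucia, Declan.
Marcus starts after Kenji ends, so Kenji has no further overlaps.
Jonas starts before Marcus ends → Marcus and Jonas overlap.
Mei starts after Marcus ends, so Marcus has no further overlaps.
Mei starts after Jonas ends, so Jonas has no further overlaps.
Elena starts before Mei ends → Mei and Elena overlap.
Lucia starts after Mei ends, so Mei has no further overlaps.
Lucia starts before Elena ends → Elena and Lucia overlap.
Declan starts after Elena ends.
Declan starts after Lucia ends.
Overlapping pairs: Elena & Lucia, Elena & Mei, Jonas & Marcus — 3 in total.

3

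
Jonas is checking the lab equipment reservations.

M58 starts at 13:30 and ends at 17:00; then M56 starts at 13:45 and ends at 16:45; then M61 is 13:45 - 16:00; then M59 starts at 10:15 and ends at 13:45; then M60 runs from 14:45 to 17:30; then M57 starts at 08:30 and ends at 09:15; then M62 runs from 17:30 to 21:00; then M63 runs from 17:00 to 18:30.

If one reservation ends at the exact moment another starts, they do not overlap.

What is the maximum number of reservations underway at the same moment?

4

Walk through starts and ends in time order (an end at T is processed before a start at T):
08:30 start M57 → 1
09:15 end M57 → 0
10:15 start M59 → 1
13:30 start M58 → 2
13:45 end M59 → 1
13:45 start M56 → 2
13:45 start M61 → 3
14:45 start M60 → 4
16:00 end M61 → 3
16:45 end M56 → 2
17:00 end M58 → 1
17:00 start M63 → 2
17:30 end M60 → 1
17:30 start M62 → 2
18:30 end M63 → 1
21:00 end M62 → 0
Peak is 4, at 14:45 (M56, M58, M60, M61).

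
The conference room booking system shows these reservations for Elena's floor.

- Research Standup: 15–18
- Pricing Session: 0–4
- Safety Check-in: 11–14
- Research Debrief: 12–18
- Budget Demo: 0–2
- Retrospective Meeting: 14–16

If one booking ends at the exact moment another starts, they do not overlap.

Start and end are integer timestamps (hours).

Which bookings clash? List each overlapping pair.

Two intervals overlap when each starts before the other ends.
Sorted by start: Budget Demo, Pricing Session, Safety Check-in, Research Debrief, Retrospective Meeting, Research Standup.
Pricing Session starts before Budget Demo ends → Budget Demo and Pricing Session overlap.
Safety Check-in starts after Budget Demo ends; Budget Demo is clear from here.
Safety Check-in starts after Pricing Session ends; Pricing Session is clear from here.
Research Debrief starts before Safety Check-in ends → Safety Check-in and Research Debrief overlap.
Retrospective Meeting starts exactly when Safety Check-in ends (back-to-back, no overlap); Safety Check-in is clear from here.
Retrospective Meeting starts before Research Debrief ends → Research Debrief and Retrospective Meeting overlap.
Research Standup starts before Research Debrief ends → Research Debrief and Research Standup overlap.
Research Standup starts before Retrospective Meeting ends → Retrospective Meeting and Research Standup overlap.

Budget Demo & Pricing Session, Research Debrief & Research Standup, Research Debrief & Retrospective Meeting, Research Debrief & Safety Check-in, Research Standup & Retrospective Meeting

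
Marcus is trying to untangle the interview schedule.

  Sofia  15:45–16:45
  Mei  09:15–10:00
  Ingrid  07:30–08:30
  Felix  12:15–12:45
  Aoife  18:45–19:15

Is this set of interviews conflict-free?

Sorted by start: Ingrid, Mei, Felix, Sofia, Aoife.
Mei starts after Ingrid ends — done with Ingrid.
Felix starts after Mei ends — done with Mei.
Sofia starts after Felix ends — done with Felix.
Aoife starts after Sofia ends.
Every pair is clear; the schedule has no overlaps.

Yes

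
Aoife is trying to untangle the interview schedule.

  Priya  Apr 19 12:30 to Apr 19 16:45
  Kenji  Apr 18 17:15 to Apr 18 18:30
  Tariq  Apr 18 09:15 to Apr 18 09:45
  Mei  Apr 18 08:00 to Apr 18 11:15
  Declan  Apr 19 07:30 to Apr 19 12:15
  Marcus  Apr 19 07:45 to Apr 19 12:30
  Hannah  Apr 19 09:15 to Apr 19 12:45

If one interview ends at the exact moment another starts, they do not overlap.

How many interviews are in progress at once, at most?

Sort all start/end points and keep a running count:
Apr 18 08:00 start Mei → 1
Apr 18 09:15 start Tariq → 2
Apr 18 09:45 end Tariq → 1
Apr 18 11:15 end Mei → 0
Apr 18 17:15 start Kenji → 1
Apr 18 18:30 end Kenji → 0
Apr 19 07:30 start Declan → 1
Apr 19 07:45 start Marcus → 2
Apr 19 09:15 start Hannah → 3
Apr 19 12:15 end Declan → 2
Apr 19 12:30 end Marcus → 1
Apr 19 12:30 start Priya → 2
Apr 19 12:45 end Hannah → 1
Apr 19 16:45 end Priya → 0
Peak is 3, at Apr 19 09:15 (Declan, Hannah, Marcus).

3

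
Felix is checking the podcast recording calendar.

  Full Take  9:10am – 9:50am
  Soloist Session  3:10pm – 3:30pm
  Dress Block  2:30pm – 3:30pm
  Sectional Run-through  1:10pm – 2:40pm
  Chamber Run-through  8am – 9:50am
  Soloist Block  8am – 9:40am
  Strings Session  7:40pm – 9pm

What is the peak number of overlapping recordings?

3

Sort all start/end points and keep a running count:
8am start Chamber Run-through → 1
8am start Soloist Block → 2
9:10am start Full Take → 3
9:40am end Soloist Block → 2
9:50am end Chamber Run-through → 1
9:50am end Full Take → 0
1:10pm start Sectional Run-through → 1
2:30pm start Dress Block → 2
2:40pm end Sectional Run-through → 1
3:10pm start Soloist Session → 2
3:30pm end Dress Block → 1
3:30pm end Soloist Session → 0
7:40pm start Strings Session → 1
9pm end Strings Session → 0
Peak is 3, at 9:10am (Chamber Run-through, Full Take, Soloist Block).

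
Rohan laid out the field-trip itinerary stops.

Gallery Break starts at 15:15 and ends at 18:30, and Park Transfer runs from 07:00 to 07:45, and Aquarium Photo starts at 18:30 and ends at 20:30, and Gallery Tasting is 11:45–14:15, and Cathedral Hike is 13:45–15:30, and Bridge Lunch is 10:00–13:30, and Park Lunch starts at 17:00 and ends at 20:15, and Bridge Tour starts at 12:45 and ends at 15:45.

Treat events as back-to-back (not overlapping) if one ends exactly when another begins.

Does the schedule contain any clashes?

Yes

Check each pair: they overlap iff neither finishes before the other starts.
Sorted by start: Park Transfer, Bridge Lunch, Gallery Tasting, Bridge Tour, Cathedral Hike, Gallery Break, Park Lunch, Aquarium Photo.
Bridge Lunch starts after Park Transfer ends, so nothing later overlaps Park Transfer either.
Gallery Tasting starts before Bridge Lunch ends → Bridge Lunch and Gallery Tasting overlap.
That's a conflict, so the schedule is not conflict-free.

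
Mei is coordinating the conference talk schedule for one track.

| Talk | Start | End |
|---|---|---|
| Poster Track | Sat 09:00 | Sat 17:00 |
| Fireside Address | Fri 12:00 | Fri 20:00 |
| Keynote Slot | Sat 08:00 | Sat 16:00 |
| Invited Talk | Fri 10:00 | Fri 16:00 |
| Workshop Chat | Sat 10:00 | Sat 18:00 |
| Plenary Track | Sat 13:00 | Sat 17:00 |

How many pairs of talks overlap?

7

Sorted by start: Invited Talk, Fireside Address, Keynote Slot, Poster Track, Workshop Chat, Plenary Track.
Fireside Address starts before Invited Talk ends → Invited Talk and Fireside Address overlap.
Keynote Slot starts after Invited Talk ends — done with Invited Talk.
Keynote Slot starts after Fireside Address ends — done with Fireside Address.
Poster Track starts before Keynote Slot ends → Keynote Slot and Poster Track overlap.
Workshop Chat starts before Keynote Slot ends → Keynote Slot and Workshop Chat overlap.
Plenary Track starts before Keynote Slot ends → Keynote Slot and Plenary Track overlap.
Workshop Chat starts before Poster Track ends → Poster Track and Workshop Chat overlap.
Plenary Track starts before Poster Track ends → Poster Track and Plenary Track overlap.
Plenary Track starts before Workshop Chat ends → Workshop Chat and Plenary Track overlap.
Overlapping pairs: Fireside Address & Invited Talk, Keynote Slot & Plenary Track, Keynote Slot & Poster Track, Keynote Slot & Workshop Chat, Plenary Track & Poster Track, Plenary Track & Workshop Chat, Poster Track & Workshop Chat — 7 in total.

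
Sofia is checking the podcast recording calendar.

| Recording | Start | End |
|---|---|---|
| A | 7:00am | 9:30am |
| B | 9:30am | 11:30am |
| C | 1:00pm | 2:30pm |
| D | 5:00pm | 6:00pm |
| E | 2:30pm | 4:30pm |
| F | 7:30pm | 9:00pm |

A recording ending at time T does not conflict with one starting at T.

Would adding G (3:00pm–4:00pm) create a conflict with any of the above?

A: ends 9:30am at or before G starts 3:00pm → clear.
B: ends 11:30am at or before G starts 3:00pm → clear.
C: ends 2:30pm at or before G starts 3:00pm → clear.
E: starts 2:30pm before G ends 4:00pm, and ends 4:30pm after G starts 3:00pm → overlap.
D: starts 5:00pm at or after G ends 4:00pm → clear.
F: starts 7:30pm at or after G ends 4:00pm → clear.
G overlaps E.

Yes — it overlaps E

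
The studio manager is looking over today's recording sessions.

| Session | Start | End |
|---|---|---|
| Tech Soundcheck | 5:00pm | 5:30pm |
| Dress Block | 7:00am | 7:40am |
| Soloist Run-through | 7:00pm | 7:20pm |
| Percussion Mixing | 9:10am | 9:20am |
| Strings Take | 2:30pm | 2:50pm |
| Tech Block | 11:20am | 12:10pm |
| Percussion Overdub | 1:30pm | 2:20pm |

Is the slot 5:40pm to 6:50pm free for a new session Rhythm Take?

Yes — the slot is free

Dress Block: ends 7:40am at or before Rhythm Take starts 5:40pm → clear.
Percussion Mixing: ends 9:20am at or before Rhythm Take starts 5:40pm → clear.
Tech Block: ends 12:10pm at or before Rhythm Take starts 5:40pm → clear.
Percussion Overdub: ends 2:20pm at or before Rhythm Take starts 5:40pm → clear.
Strings Take: ends 2:50pm at or before Rhythm Take starts 5:40pm → clear.
Tech Soundcheck: ends 5:30pm at or before Rhythm Take starts 5:40pm → clear.
Soloist Run-through: starts 7:00pm at or after Rhythm Take ends 6:50pm → clear.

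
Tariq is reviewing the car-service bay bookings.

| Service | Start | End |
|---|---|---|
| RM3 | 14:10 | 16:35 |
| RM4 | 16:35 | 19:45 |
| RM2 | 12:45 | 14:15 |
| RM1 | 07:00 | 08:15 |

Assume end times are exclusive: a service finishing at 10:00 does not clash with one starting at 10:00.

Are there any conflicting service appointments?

Yes

Check each pair: they overlap iff neither finishes before the other starts.
Sorted by start: RM1, RM2, RM3, RM4.
RM2 starts after RM1 ends, so RM1 has no further overlaps.
RM3 starts before RM2 ends → RM2 and RM3 overlap.
That's a conflict, so the schedule is not conflict-free.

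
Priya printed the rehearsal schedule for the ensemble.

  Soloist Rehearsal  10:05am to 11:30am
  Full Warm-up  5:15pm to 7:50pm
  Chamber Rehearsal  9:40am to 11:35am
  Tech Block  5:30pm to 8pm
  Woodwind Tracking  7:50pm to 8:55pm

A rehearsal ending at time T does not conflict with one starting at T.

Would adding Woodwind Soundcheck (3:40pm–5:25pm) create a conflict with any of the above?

Yes — it overlaps Full Warm-up

Chamber Rehearsal: ends 11:35am at or before Woodwind Soundcheck starts 3:40pm → clear.
Soloist Rehearsal: ends 11:30am at or before Woodwind Soundcheck starts 3:40pm → clear.
Full Warm-up: starts 5:15pm before Woodwind Soundcheck ends 5:25pm, and ends 7:50pm after Woodwind Soundcheck starts 3:40pm → overlap.
Tech Block: starts 5:30pm at or after Woodwind Soundcheck ends 5:25pm → clear.
Woodwind Tracking: starts 7:50pm at or after Woodwind Soundcheck ends 5:25pm → clear.
Woodwind Soundcheck overlaps Full Warm-up.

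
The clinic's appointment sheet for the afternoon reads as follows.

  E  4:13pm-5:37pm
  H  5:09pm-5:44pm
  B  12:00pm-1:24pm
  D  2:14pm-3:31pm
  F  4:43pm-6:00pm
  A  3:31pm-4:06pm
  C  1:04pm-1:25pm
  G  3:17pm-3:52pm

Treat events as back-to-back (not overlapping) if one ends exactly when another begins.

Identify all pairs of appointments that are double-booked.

Two intervals overlap when each starts before the other ends.
Sorted by start: B, C, D, G, A, E, F, H.
C starts before B ends → B and C overlap.
D starts after B ends; B is clear from here.
D starts after C ends; C is clear from here.
G starts before D ends → D and G overlap.
A starts exactly when D ends (back-to-back, no overlap); D is clear from here.
A starts before G ends → G and A overlap.
E starts after G ends; G is clear from here.
E starts after A ends; A is clear from here.
F starts before E ends → E and F overlap.
H starts before E ends → E and H overlap.
H starts before F ends → F and H overlap.

A & G, B & C, D & G, E & F, E & H, F & H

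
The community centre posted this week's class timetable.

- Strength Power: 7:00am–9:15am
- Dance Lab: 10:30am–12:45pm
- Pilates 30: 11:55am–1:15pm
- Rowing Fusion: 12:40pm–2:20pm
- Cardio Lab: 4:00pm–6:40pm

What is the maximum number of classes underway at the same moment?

Sweep the timeline, counting +1 at each start and −1 at each end (ends before starts at a tie):
7:00am start Strength Power → 1
9:15am end Strength Power → 0
10:30am start Dance Lab → 1
11:55am start Pilates 30 → 2
12:40pm start Rowing Fusion → 3
12:45pm end Dance Lab → 2
1:15pm end Pilates 30 → 1
2:20pm end Rowing Fusion → 0
4:00pm start Cardio Lab → 1
6:40pm end Cardio Lab → 0
Peak is 3, at 12:40pm (Dance Lab, Pilates 30, Rowing Fusion).

3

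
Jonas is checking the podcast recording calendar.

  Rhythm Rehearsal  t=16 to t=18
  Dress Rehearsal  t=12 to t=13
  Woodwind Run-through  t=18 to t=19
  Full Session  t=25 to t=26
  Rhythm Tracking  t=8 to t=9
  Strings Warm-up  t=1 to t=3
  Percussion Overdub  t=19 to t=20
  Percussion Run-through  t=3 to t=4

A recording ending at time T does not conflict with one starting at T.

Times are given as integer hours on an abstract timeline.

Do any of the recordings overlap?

No

Check each pair: they overlap iff neither finishes before the other starts.
Sorted by start: Strings Warm-up, Percussion Run-through, Rhythm Tracking, Dress Rehearsal, Rhythm Rehearsal, Woodwind Run-through, Percussion Overdub, Full Session.
Percussion Run-through starts exactly when Strings Warm-up ends (back-to-back, no overlap); Strings Warm-up is clear from here.
Rhythm Tracking starts after Percussion Run-through ends; Percussion Run-through is clear from here.
Dress Rehearsal starts after Rhythm Tracking ends; Rhythm Tracking is clear from here.
Rhythm Rehearsal starts after Dress Rehearsal ends; Dress Rehearsal is clear from here.
Woodwind Run-through starts exactly when Rhythm Rehearsal ends (back-to-back, no overlap); Rhythm Rehearsal is clear from here.
Percussion Overdub starts exactly when Woodwind Run-through ends (back-to-back, no overlap); Woodwind Run-through is clear from here.
Full Session starts after Percussion Overdub ends.
Every pair is clear; the schedule has no overlaps.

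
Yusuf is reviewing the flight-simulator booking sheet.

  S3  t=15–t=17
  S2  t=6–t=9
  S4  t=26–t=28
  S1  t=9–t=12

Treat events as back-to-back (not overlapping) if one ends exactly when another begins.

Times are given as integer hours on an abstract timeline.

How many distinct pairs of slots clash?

Two intervals overlap when each starts before the other ends.
Sorted by start: S2, S1, S3, S4.
S1 starts exactly when S2 ends (back-to-back, no overlap), so S2 has no further overlaps.
S3 starts after S1 ends, so S1 has no further overlaps.
S4 starts after S3 ends.
No pair overlaps.

0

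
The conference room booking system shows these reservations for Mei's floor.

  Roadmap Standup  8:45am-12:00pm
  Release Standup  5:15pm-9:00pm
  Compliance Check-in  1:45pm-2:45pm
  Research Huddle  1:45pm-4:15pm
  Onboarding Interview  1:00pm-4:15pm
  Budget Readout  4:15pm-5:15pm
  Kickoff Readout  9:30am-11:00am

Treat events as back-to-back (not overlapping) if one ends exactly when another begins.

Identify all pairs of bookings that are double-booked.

Sorted by start: Roadmap Standup, Kickoff Readout, Onboarding Interview, Compliance Check-in, Research Huddle, Budget Readout, Release Standup.
Kickoff Readout starts before Roadmap Standup ends → Roadmap Standup and Kickoff Readout overlap.
Onboarding Interview starts after Roadmap Standup ends; Roadmap Standup is clear from here.
Onboarding Interview starts after Kickoff Readout ends; Kickoff Readout is clear from here.
Compliance Check-in starts before Onboarding Interview ends → Onboarding Interview and Compliance Check-in overlap.
Research Huddle starts before Onboarding Interview ends → Onboarding Interview and Research Huddle overlap.
Budget Readout starts exactly when Onboarding Interview ends (back-to-back, no overlap); Onboarding Interview is clear from here.
Research Huddle starts before Compliance Check-in ends → Compliance Check-in and Research Huddle overlap.
Budget Readout starts after Compliance Check-in ends; Compliance Check-in is clear from here.
Budget Readout starts exactly when Research Huddle ends (back-to-back, no overlap); Research Huddle is clear from here.
Release Standup starts exactly when Budget Readout ends (back-to-back, no overlap).

Compliance Check-in & Onboarding Interview, Compliance Check-in & Research Huddle, Kickoff Readout & Roadmap Standup, Onboarding Interview & Research Huddle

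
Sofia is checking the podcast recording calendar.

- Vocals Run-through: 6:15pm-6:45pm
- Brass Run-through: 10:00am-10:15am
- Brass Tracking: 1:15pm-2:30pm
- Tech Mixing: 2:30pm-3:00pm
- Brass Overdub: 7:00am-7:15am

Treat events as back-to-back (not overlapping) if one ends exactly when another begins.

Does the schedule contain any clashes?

Check each pair: they overlap iff neither finishes before the other starts.
Sorted by start: Brass Overdub, Brass Run-through, Brass Tracking, Tech Mixing, Vocals Run-through.
Brass Run-through starts after Brass Overdub ends — done with Brass Overdub.
Brass Tracking starts after Brass Run-through ends — done with Brass Run-through.
Tech Mixing starts exactly when Brass Tracking ends (back-to-back, no overlap) — done with Brass Tracking.
Vocals Run-through starts after Tech Mixing ends.
Every pair is clear; the schedule has no overlaps.

No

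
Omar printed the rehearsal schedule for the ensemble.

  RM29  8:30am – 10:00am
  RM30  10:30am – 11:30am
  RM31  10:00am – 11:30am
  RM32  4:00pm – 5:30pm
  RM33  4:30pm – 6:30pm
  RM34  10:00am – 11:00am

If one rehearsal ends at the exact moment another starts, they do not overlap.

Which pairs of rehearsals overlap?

Sorted by start: RM29, RM31, RM34, RM30, RM32, RM33.
RM31 starts exactly when RM29 ends (back-to-back, no overlap) — done with RM29.
RM34 starts before RM31 ends → RM31 and RM34 overlap.
RM30 starts before RM31 ends → RM31 and RM30 overlap.
RM32 starts after RM31 ends — done with RM31.
RM30 starts before RM34 ends → RM34 and RM30 overlap.
RM32 starts after RM34 ends — done with RM34.
RM32 starts after RM30 ends — done with RM30.
RM33 starts before RM32 ends → RM32 and RM33 overlap.

RM30 & RM31, RM30 & RM34, RM31 & RM34, RM32 & RM33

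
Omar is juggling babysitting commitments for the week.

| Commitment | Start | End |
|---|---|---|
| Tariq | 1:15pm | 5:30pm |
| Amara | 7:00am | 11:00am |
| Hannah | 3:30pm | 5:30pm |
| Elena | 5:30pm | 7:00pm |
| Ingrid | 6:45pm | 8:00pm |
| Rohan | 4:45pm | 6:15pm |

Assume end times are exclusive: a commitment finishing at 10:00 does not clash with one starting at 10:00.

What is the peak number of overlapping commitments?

Walk through starts and ends in time order (an end at T is processed before a start at T):
7:00am start Amara → 1
11:00am end Amara → 0
1:15pm start Tariq → 1
3:30pm start Hannah → 2
4:45pm start Rohan → 3
5:30pm end Hannah → 2
5:30pm end Tariq → 1
5:30pm start Elena → 2
6:15pm end Rohan → 1
6:45pm start Ingrid → 2
7:00pm end Elena → 1
8:00pm end Ingrid → 0
Peak is 3, at 4:45pm (Hannah, Rohan, Tariq).

3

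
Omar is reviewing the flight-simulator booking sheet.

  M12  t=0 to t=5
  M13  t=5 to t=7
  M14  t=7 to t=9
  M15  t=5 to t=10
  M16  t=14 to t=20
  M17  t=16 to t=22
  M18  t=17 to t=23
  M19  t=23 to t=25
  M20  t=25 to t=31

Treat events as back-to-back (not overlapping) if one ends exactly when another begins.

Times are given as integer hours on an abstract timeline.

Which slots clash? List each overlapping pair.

Check each pair: they overlap iff neither finishes before the other starts.
Sorted by start: M12, M13, M15, M14, M16, M17, M18, M19, M20.
M13 starts exactly when M12 ends (back-to-back, no overlap); M12 is clear from here.
M15 starts before M13 ends → M13 and M15 overlap.
M14 starts exactly when M13 ends (back-to-back, no overlap); M13 is clear from here.
M14 starts before M15 ends → M15 and M14 overlap.
M16 starts after M15 ends; M15 is clear from here.
M16 starts after M14 ends; M14 is clear from here.
M17 starts before M16 ends → M16 and M17 overlap.
M18 starts before M16 ends → M16 and M18 overlap.
M19 starts after M16 ends; M16 is clear from here.
M18 starts before M17 ends → M17 and M18 overlap.
M19 starts after M17 ends; M17 is clear from here.
M19 starts exactly when M18 ends (back-to-back, no overlap); M18 is clear from here.
M20 starts exactly when M19 ends (back-to-back, no overlap).

M13 & M15, M14 & M15, M16 & M17, M16 & M18, M17 & M18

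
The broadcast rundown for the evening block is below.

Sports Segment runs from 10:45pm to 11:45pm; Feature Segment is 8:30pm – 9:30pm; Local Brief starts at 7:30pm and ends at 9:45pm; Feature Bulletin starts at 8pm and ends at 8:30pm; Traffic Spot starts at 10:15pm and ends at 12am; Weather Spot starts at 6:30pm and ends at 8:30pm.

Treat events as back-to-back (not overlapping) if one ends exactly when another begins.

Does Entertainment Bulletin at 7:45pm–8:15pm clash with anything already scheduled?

Weather Spot: starts 6:30pm before Entertainment Bulletin ends 8:15pm, and ends 8:30pm after Entertainment Bulletin starts 7:45pm → overlap.
Local Brief: starts 7:30pm before Entertainment Bulletin ends 8:15pm, and ends 9:45pm after Entertainment Bulletin starts 7:45pm → overlap.
Feature Bulletin: starts 8pm before Entertainment Bulletin ends 8:15pm, and ends 8:30pm after Entertainment Bulletin starts 7:45pm → overlap.
Feature Segment: starts 8:30pm at or after Entertainment Bulletin ends 8:15pm → clear.
Traffic Spot: starts 10:15pm at or after Entertainment Bulletin ends 8:15pm → clear.
Sports Segment: starts 10:45pm at or after Entertainment Bulletin ends 8:15pm → clear.
Entertainment Bulletin overlaps Weather Spot, Feature Bulletin, Local Brief.

Yes — it overlaps Feature Bulletin, Local Brief, Weather Spot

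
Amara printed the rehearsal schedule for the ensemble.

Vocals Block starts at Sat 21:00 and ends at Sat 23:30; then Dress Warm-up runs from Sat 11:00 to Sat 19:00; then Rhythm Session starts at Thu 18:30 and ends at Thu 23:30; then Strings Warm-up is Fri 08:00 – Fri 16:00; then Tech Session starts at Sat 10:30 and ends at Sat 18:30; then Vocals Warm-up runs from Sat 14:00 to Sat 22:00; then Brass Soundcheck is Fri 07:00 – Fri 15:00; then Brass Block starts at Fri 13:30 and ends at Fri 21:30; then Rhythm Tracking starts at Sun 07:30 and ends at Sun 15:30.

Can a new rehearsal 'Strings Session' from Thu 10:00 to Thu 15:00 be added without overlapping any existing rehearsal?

Rhythm Session: starts Thu 18:30 at or after Strings Session ends Thu 15:00 → clear.
Brass Soundcheck: starts Fri 07:00 at or after Strings Session ends Thu 15:00 → clear.
Strings Warm-up: starts Fri 08:00 at or after Strings Session ends Thu 15:00 → clear.
Brass Block: starts Fri 13:30 at or after Strings Session ends Thu 15:00 → clear.
Tech Session: starts Sat 10:30 at or after Strings Session ends Thu 15:00 → clear.
Dress Warm-up: starts Sat 11:00 at or after Strings Session ends Thu 15:00 → clear.
Vocals Warm-up: starts Sat 14:00 at or after Strings Session ends Thu 15:00 → clear.
Vocals Block: starts Sat 21:00 at or after Strings Session ends Thu 15:00 → clear.
Rhythm Tracking: starts Sun 07:30 at or after Strings Session ends Thu 15:00 → clear.

Yes — the slot is free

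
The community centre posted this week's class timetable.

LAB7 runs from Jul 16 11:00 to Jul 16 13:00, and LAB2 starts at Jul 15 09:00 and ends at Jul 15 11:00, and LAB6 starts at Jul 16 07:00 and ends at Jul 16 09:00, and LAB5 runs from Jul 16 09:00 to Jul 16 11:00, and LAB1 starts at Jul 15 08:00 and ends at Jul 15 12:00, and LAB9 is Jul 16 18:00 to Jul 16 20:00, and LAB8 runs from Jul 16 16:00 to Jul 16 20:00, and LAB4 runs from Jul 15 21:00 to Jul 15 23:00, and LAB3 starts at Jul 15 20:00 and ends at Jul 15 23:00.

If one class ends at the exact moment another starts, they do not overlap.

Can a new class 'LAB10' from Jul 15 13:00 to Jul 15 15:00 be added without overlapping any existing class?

LAB1: ends Jul 15 12:00 at or before LAB10 starts Jul 15 13:00 → clear.
LAB2: ends Jul 15 11:00 at or before LAB10 starts Jul 15 13:00 → clear.
LAB3: starts Jul 15 20:00 at or after LAB10 ends Jul 15 15:00 → clear.
LAB4: starts Jul 15 21:00 at or after LAB10 ends Jul 15 15:00 → clear.
LAB6: starts Jul 16 07:00 at or after LAB10 ends Jul 15 15:00 → clear.
LAB5: starts Jul 16 09:00 at or after LAB10 ends Jul 15 15:00 → clear.
LAB7: starts Jul 16 11:00 at or after LAB10 ends Jul 15 15:00 → clear.
LAB8: starts Jul 16 16:00 at or after LAB10 ends Jul 15 15:00 → clear.
LAB9: starts Jul 16 18:00 at or after LAB10 ends Jul 15 15:00 → clear.

Yes — the slot is free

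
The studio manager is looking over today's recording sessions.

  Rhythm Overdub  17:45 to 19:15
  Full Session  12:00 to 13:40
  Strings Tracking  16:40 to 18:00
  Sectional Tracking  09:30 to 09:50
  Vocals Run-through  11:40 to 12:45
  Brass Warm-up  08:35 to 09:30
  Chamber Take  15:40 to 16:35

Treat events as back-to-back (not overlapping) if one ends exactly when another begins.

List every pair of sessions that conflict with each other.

Sorted by start: Brass Warm-up, Sectional Tracking, Vocals Run-through, Full Session, Chamber Take, Strings Tracking, Rhythm Overdub.
Sectional Tracking starts exactly when Brass Warm-up ends (back-to-back, no overlap), so nothing later overlaps Brass Warm-up either.
Vocals Run-through starts after Sectional Tracking ends, so nothing later overlaps Sectional Tracking either.
Full Session starts before Vocals Run-through ends → Vocals Run-through and Full Session overlap.
Chamber Take starts after Vocals Run-through ends, so nothing later overlaps Vocals Run-through either.
Chamber Take starts after Full Session ends, so nothing later overlaps Full Session either.
Strings Tracking starts after Chamber Take ends, so nothing later overlaps Chamber Take either.
Rhythm Overdub starts before Strings Tracking ends → Strings Tracking and Rhythm Overdub overlap.

Full Session & Vocals Run-through, Rhythm Overdub & Strings Tracking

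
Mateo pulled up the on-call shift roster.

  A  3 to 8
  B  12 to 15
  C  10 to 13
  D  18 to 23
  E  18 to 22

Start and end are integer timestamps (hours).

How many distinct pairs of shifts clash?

2

Check each pair: they overlap iff neither finishes before the other starts.
Sorted by start: A, C, B, D, E.
C starts after A ends, so nothing later overlaps A either.
B starts before C ends → C and B overlap.
D starts after C ends, so nothing later overlaps C either.
D starts after B ends, so nothing later overlaps B either.
E starts before D ends → D and E overlap.
Overlapping pairs: B & C, D & E — 2 in total.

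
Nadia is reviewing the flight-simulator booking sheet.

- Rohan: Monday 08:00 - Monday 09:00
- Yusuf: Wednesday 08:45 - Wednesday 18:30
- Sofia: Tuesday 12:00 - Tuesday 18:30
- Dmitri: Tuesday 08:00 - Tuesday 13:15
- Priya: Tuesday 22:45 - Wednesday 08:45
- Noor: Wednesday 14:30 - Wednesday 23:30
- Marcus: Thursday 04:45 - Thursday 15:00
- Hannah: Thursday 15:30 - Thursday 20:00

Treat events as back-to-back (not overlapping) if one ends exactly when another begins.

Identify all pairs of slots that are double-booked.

Dmitri & Sofia, Noor & Yusuf

Sorted by start: Rohan, Dmitri, Sofia, Priya, Yusuf, Noor, Marcus, Hannah.
Dmitri starts after Rohan ends, so Rohan has no further overlaps.
Sofia starts before Dmitri ends → Dmitri and Sofia overlap.
Priya starts after Dmitri ends, so Dmitri has no further overlaps.
Priya starts after Sofia ends, so Sofia has no further overlaps.
Yusuf starts exactly when Priya ends (back-to-back, no overlap), so Priya has no further overlaps.
Noor starts before Yusuf ends → Yusuf and Noor overlap.
Marcus starts after Yusuf ends, so Yusuf has no further overlaps.
Marcus starts after Noor ends, so Noor has no further overlaps.
Hannah starts after Marcus ends.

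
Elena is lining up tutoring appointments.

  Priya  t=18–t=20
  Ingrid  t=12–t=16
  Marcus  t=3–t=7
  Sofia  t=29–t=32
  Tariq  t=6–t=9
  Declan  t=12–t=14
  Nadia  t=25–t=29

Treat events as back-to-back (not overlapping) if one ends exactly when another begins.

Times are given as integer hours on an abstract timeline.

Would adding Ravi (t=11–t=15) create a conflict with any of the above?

Marcus: ends t=7 at or before Ravi starts t=11 → clear.
Tariq: ends t=9 at or before Ravi starts t=11 → clear.
Declan: starts t=12 before Ravi ends t=15, and ends t=14 after Ravi starts t=11 → overlap.
Ingrid: starts t=12 before Ravi ends t=15, and ends t=16 after Ravi starts t=11 → overlap.
Priya: starts t=18 at or after Ravi ends t=15 → clear.
Nadia: starts t=25 at or after Ravi ends t=15 → clear.
Sofia: starts t=29 at or after Ravi ends t=15 → clear.
Ravi overlaps Declan, Ingrid.

Yes — it overlaps Declan, Ingrid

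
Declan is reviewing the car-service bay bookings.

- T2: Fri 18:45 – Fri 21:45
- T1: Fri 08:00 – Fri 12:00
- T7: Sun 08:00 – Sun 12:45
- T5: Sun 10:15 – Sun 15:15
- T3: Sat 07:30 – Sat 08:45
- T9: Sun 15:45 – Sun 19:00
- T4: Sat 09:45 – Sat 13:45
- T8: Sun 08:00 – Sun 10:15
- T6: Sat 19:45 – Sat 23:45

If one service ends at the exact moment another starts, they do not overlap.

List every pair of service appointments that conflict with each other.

T5 & T7, T7 & T8

Sorted by start: T1, T2, T3, T4, T6, T7, T8, T5, T9.
T2 starts after T1 ends; T1 is clear from here.
T3 starts after T2 ends; T2 is clear from here.
T4 starts after T3 ends; T3 is clear from here.
T6 starts after T4 ends; T4 is clear from here.
T7 starts after T6 ends; T6 is clear from here.
T8 starts before T7 ends → T7 and T8 overlap.
T5 starts before T7 ends → T7 and T5 overlap.
T9 starts after T7 ends.
T5 starts exactly when T8 ends (back-to-back, no overlap); T8 is clear from here.
T9 starts after T5 ends.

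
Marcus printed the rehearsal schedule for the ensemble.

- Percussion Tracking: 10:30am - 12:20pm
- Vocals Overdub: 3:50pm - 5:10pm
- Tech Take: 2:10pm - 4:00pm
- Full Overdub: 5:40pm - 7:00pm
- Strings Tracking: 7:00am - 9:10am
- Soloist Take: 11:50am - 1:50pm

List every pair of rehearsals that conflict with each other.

Percussion Tracking & Soloist Take, Tech Take & Vocals Overdub

Sorted by start: Strings Tracking, Percussion Tracking, Soloist Take, Tech Take, Vocals Overdub, Full Overdub.
Percussion Tracking starts after Strings Tracking ends, so nothing later overlaps Strings Tracking either.
Soloist Take starts before Percussion Tracking ends → Percussion Tracking and Soloist Take overlap.
Tech Take starts after Percussion Tracking ends, so nothing later overlaps Percussion Tracking either.
Tech Take starts after Soloist Take ends, so nothing later overlaps Soloist Take either.
Vocals Overdub starts before Tech Take ends → Tech Take and Vocals Overdub overlap.
Full Overdub starts after Tech Take ends.
Full Overdub starts after Vocals Overdub ends.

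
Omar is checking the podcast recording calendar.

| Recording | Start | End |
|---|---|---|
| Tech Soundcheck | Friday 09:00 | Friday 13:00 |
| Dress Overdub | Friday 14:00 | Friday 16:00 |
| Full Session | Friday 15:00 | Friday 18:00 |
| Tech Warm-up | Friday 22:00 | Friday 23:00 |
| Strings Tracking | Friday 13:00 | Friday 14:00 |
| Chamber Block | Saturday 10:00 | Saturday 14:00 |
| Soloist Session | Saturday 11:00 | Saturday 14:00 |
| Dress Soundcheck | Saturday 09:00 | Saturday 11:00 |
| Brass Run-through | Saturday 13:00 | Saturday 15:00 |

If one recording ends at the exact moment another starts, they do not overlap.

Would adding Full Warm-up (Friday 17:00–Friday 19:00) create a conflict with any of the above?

Yes — it overlaps Full Session

Tech Soundcheck: ends Friday 13:00 at or before Full Warm-up starts Friday 17:00 → clear.
Strings Tracking: ends Friday 14:00 at or before Full Warm-up starts Friday 17:00 → clear.
Dress Overdub: ends Friday 16:00 at or before Full Warm-up starts Friday 17:00 → clear.
Full Session: starts Friday 15:00 before Full Warm-up ends Friday 19:00, and ends Friday 18:00 after Full Warm-up starts Friday 17:00 → overlap.
Tech Warm-up: starts Friday 22:00 at or after Full Warm-up ends Friday 19:00 → clear.
Dress Soundcheck: starts Saturday 09:00 at or after Full Warm-up ends Friday 19:00 → clear.
Chamber Block: starts Saturday 10:00 at or after Full Warm-up ends Friday 19:00 → clear.
Soloist Session: starts Saturday 11:00 at or after Full Warm-up ends Friday 19:00 → clear.
Brass Run-through: starts Saturday 13:00 at or after Full Warm-up ends Friday 19:00 → clear.
Full Warm-up overlaps Full Session.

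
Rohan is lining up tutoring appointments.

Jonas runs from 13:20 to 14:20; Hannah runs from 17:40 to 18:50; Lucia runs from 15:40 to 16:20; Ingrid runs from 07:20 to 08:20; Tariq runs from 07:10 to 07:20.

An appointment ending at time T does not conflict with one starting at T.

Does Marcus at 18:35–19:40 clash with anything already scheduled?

Tariq: ends 07:20 at or before Marcus starts 18:35 → clear.
Ingrid: ends 08:20 at or before Marcus starts 18:35 → clear.
Jonas: ends 14:20 at or before Marcus starts 18:35 → clear.
Lucia: ends 16:20 at or before Marcus starts 18:35 → clear.
Hannah: starts 17:40 before Marcus ends 19:40, and ends 18:50 after Marcus starts 18:35 → overlap.
Marcus overlaps Hannah.

Yes — it overlaps Hannah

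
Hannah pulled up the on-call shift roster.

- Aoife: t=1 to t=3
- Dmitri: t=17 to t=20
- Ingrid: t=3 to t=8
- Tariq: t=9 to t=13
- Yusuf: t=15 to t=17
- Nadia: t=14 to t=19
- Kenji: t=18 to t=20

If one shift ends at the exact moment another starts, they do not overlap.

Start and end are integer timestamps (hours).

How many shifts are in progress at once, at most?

Sort all start/end points and keep a running count:
t=1 start Aoife → 1
t=3 end Aoife → 0
t=3 start Ingrid → 1
t=8 end Ingrid → 0
t=9 start Tariq → 1
t=13 end Tariq → 0
t=14 start Nadia → 1
t=15 start Yusuf → 2
t=17 end Yusuf → 1
t=17 start Dmitri → 2
t=18 start Kenji → 3
t=19 end Nadia → 2
t=20 end Dmitri → 1
t=20 end Kenji → 0
Peak is 3, at t=18 (Dmitri, Kenji, Nadia).

3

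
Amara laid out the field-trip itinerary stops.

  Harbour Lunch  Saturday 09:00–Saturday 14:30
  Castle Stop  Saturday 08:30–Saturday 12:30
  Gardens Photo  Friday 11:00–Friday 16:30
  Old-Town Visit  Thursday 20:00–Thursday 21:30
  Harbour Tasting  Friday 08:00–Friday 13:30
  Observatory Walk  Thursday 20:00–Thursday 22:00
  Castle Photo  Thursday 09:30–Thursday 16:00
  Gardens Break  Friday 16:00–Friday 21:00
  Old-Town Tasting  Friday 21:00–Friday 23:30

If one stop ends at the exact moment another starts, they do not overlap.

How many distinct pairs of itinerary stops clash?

4

Sorted by start: Castle Photo, Observatory Walk, Old-Town Visit, Harbour Tasting, Gardens Photo, Gardens Break, Old-Town Tasting, Castle Stop, Harbour Lunch.
Observatory Walk starts after Castle Photo ends, so nothing later overlaps Castle Photo either.
Old-Town Visit starts before Observatory Walk ends → Observatory Walk and Old-Town Visit overlap.
Harbour Tasting starts after Observatory Walk ends, so nothing later overlaps Observatory Walk either.
Harbour Tasting starts after Old-Town Visit ends, so nothing later overlaps Old-Town Visit either.
Gardens Photo starts before Harbour Tasting ends → Harbour Tasting and Gardens Photo overlap.
Gardens Break starts after Harbour Tasting ends, so nothing later overlaps Harbour Tasting either.
Gardens Break starts before Gardens Photo ends → Gardens Photo and Gardens Break overlap.
Old-Town Tasting starts after Gardens Photo ends, so nothing later overlaps Gardens Photo either.
Old-Town Tasting starts exactly when Gardens Break ends (back-to-back, no overlap), so nothing later overlaps Gardens Break either.
Castle Stop starts after Old-Town Tasting ends, so nothing later overlaps Old-Town Tasting either.
Harbour Lunch starts before Castle Stop ends → Castle Stop and Harbour Lunch overlap.
Overlapping pairs: Castle Stop & Harbour Lunch, Gardens Break & Gardens Photo, Gardens Photo & Harbour Tasting, Observatory Walk & Old-Town Visit — 4 in total.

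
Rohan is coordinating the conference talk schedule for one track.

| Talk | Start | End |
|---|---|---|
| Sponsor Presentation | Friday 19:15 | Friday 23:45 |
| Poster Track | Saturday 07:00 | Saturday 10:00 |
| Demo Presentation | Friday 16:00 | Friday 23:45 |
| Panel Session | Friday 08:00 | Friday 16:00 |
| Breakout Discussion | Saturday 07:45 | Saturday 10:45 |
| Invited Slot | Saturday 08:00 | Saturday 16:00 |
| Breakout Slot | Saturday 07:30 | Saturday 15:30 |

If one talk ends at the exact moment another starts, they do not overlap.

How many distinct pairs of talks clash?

Sorted by start: Panel Session, Demo Presentation, Sponsor Presentation, Poster Track, Breakout Slot, Breakout Discussion, Invited Slot.
Demo Presentation starts exactly when Panel Session ends (back-to-back, no overlap) — done with Panel Session.
Sponsor Presentation starts before Demo Presentation ends → Demo Presentation and Sponsor Presentation overlap.
Poster Track starts after Demo Presentation ends — done with Demo Presentation.
Poster Track starts after Sponsor Presentation ends — done with Sponsor Presentation.
Breakout Slot starts before Poster Track ends → Poster Track and Breakout Slot overlap.
Breakout Discussion starts before Poster Track ends → Poster Track and Breakout Discussion overlap.
Invited Slot starts before Poster Track ends → Poster Track and Invited Slot overlap.
Breakout Discussion starts before Breakout Slot ends → Breakout Slot and Breakout Discussion overlap.
Invited Slot starts before Breakout Slot ends → Breakout Slot and Invited Slot overlap.
Invited Slot starts before Breakout Discussion ends → Breakout Discussion and Invited Slot overlap.
Overlapping pairs: Breakout Discussion & Breakout Slot, Breakout Discussion & Invited Slot, Breakout Discussion & Poster Track, Breakout Slot & Invited Slot, Breakout Slot & Poster Track, Demo Presentation & Sponsor Presentation, Invited Slot & Poster Track — 7 in total.

7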